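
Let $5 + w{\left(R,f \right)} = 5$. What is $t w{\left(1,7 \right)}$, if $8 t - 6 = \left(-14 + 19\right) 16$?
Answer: $0$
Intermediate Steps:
$t = \frac{43}{4}$ ($t = \frac{3}{4} + \frac{\left(-14 + 19\right) 16}{8} = \frac{3}{4} + \frac{5 \cdot 16}{8} = \frac{3}{4} + \frac{1}{8} \cdot 80 = \frac{3}{4} + 10 = \frac{43}{4} \approx 10.75$)
$w{\left(R,f \right)} = 0$ ($w{\left(R,f \right)} = -5 + 5 = 0$)
$t w{\left(1,7 \right)} = \frac{43}{4} \cdot 0 = 0$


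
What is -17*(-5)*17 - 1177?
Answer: 268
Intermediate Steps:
-17*(-5)*17 - 1177 = 85*17 - 1177 = 1445 - 1177 = 268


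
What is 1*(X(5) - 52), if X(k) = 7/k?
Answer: -253/5 ≈ -50.600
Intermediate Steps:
1*(X(5) - 52) = 1*(7/5 - 52) = 1*(-253/5) = -253/5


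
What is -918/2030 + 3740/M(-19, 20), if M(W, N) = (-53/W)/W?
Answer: -1370416427/53795 ≈ -25475.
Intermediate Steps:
M(W, N) = -53/W**2
-918/2030 + 3740/M(-19, 20) = -918/2030 + 3740/((-53/(-19)**2)) = -918*1/2030 + 3740/((-53*1/361)) = -459/1015 + 3740/(-53/361) = -459/1015 + 3740*(-361/53) = -459/1015 - 1350140/53 = -1370416427/53795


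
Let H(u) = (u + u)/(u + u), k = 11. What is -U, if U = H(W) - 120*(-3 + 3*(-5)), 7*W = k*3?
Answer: -2161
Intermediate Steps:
W = 33/7 (W = (11*3)/7 = (1/7)*33 = 33/7 ≈ 4.7143)
H(u) = 1 (H(u) = (2*u)/((2*u)) = (2*u)*(1/(2*u)) = 1)
U = 2161 (U = 1 - 120*(-3 + 3*(-5)) = 1 - 120*(-3 - 15) = 1 - 120*(-18) = 1 + 2160 = 2161)
-U = -1*2161 = -2161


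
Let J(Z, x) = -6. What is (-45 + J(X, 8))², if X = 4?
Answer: 2601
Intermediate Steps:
(-45 + J(X, 8))² = (-45 - 6)² = (-51)² = 2601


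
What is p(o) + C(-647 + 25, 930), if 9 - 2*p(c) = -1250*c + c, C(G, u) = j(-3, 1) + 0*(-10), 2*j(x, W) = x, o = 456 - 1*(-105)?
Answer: 700695/2 ≈ 3.5035e+5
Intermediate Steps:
o = 561 (o = 456 + 105 = 561)
j(x, W) = x/2
C(G, u) = -3/2 (C(G, u) = (½)*(-3) + 0*(-10) = -3/2 + 0 = -3/2)
p(c) = 9/2 + 1249*c/2 (p(c) = 9/2 - (-1250*c + c)/2 = 9/2 - (-1249)*c/2 = 9/2 + 1249*c/2)
p(o) + C(-647 + 25, 930) = (9/2 + (1249/2)*561) - 3/2 = (9/2 + 700689/2) - 3/2 = 350349 - 3/2 = 700695/2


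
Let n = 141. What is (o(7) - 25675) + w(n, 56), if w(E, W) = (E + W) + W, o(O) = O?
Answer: -25415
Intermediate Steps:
w(E, W) = E + 2*W
(o(7) - 25675) + w(n, 56) = (7 - 25675) + (141 + 2*56) = -25668 + (141 + 112) = -25668 + 253 = -25415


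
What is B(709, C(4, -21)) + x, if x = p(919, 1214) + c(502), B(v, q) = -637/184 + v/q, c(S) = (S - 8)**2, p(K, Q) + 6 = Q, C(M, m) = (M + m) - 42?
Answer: 2662200825/10856 ≈ 2.4523e+5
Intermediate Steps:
C(M, m) = -42 + M + m
p(K, Q) = -6 + Q
c(S) = (-8 + S)**2
B(v, q) = -637/184 + v/q (B(v, q) = -637*1/184 + v/q = -637/184 + v/q)
x = 245244 (x = (-6 + 1214) + (-8 + 502)**2 = 1208 + 494**2 = 1208 + 244036 = 245244)
B(709, C(4, -21)) + x = (-637/184 + 709/(-42 + 4 - 21)) + 245244 = (-637/184 + 709/(-59)) + 245244 = (-637/184 + 709*(-1/59)) + 245244 = (-637/184 - 709/59) + 245244 = -168039/10856 + 245244 = 2662200825/10856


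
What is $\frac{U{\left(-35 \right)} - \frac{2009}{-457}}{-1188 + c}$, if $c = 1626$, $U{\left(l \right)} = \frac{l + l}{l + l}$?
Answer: $\frac{411}{33361} \approx 0.01232$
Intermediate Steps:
$U{\left(l \right)} = 1$ ($U{\left(l \right)} = \frac{2 l}{2 l} = 2 l \frac{1}{2 l} = 1$)
$\frac{U{\left(-35 \right)} - \frac{2009}{-457}}{-1188 + c} = \frac{1 - \frac{2009}{-457}}{-1188 + 1626} = \frac{1 - - \frac{2009}{457}}{438} = \left(1 + \frac{2009}{457}\right) \frac{1}{438} = \frac{2466}{457} \cdot \frac{1}{438} = \frac{411}{33361}$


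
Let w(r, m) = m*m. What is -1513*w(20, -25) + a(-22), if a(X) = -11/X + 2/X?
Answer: -20803741/22 ≈ -9.4563e+5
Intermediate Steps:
w(r, m) = m²
a(X) = -9/X
-1513*w(20, -25) + a(-22) = -1513*(-25)² - 9/(-22) = -1513*625 - 9*(-1/22) = -945625 + 9/22 = -20803741/22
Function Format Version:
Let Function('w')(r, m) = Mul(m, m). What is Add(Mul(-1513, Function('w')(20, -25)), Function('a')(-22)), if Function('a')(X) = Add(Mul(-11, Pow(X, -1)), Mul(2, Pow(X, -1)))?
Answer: Rational(-20803741, 22) ≈ -9.4563e+5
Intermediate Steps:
Function('w')(r, m) = Pow(m, 2)
Function('a')(X) = Mul(-9, Pow(X, -1))
Add(Mul(-1513, Function('w')(20, -25)), Function('a')(-22)) = Add(Mul(-1513, Pow(-25, 2)), Mul(-9, Pow(-22, -1))) = Add(Mul(-1513, 625), Mul(-9, Rational(-1, 22))) = Add(-945625, Rational(9, 22)) = Rational(-20803741, 22)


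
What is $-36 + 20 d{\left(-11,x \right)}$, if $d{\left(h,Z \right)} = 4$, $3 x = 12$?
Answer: $44$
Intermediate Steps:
$x = 4$ ($x = \frac{1}{3} \cdot 12 = 4$)
$-36 + 20 d{\left(-11,x \right)} = -36 + 20 \cdot 4 = -36 + 80 = 44$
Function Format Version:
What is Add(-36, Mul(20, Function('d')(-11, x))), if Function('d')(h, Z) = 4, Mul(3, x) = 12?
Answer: 44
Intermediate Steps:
x = 4 (x = Mul(Rational(1, 3), 12) = 4)
Add(-36, Mul(20, Function('d')(-11, x))) = Add(-36, Mul(20, 4)) = Add(-36, 80) = 44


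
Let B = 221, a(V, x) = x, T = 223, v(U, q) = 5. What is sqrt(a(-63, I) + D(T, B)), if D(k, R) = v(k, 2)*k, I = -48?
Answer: sqrt(1067) ≈ 32.665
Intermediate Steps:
D(k, R) = 5*k
sqrt(a(-63, I) + D(T, B)) = sqrt(-48 + 5*223) = sqrt(-48 + 1115) = sqrt(1067)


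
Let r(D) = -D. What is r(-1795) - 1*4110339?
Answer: -4108544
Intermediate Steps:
r(-1795) - 1*4110339 = -1*(-1795) - 1*4110339 = 1795 - 4110339 = -4108544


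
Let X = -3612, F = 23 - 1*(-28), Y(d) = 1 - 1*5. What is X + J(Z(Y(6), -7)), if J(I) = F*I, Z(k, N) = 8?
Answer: -3204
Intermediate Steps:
Y(d) = -4 (Y(d) = 1 - 5 = -4)
F = 51 (F = 23 + 28 = 51)
J(I) = 51*I
X + J(Z(Y(6), -7)) = -3612 + 51*8 = -3612 + 408 = -3204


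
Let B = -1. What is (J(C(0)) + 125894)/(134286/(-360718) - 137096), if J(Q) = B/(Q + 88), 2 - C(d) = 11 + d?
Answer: -1793782979375/1953398603953 ≈ -0.91829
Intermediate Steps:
C(d) = -9 - d (C(d) = 2 - (11 + d) = 2 + (-11 - d) = -9 - d)
J(Q) = -1/(88 + Q) (J(Q) = -1/(Q + 88) = -1/(88 + Q))
(J(C(0)) + 125894)/(134286/(-360718) - 137096) = (-1/(88 + (-9 - 1*0)) + 125894)/(134286/(-360718) - 137096) = (-1/(88 + (-9 + 0)) + 125894)/(134286*(-1/360718) - 137096) = (-1/(88 - 9) + 125894)/(-67143/180359 - 137096) = (-1/79 + 125894)/(-24726564607/180359) = (-1*1/79 + 125894)*(-180359/24726564607) = (-1/79 + 125894)*(-180359/24726564607) = (9945625/79)*(-180359/24726564607) = -1793782979375/1953398603953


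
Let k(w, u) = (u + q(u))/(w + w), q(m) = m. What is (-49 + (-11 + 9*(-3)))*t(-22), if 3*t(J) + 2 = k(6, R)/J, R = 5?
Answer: 7801/132 ≈ 59.099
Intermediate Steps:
k(w, u) = u/w (k(w, u) = (u + u)/(w + w) = (2*u)/((2*w)) = (2*u)*(1/(2*w)) = u/w)
t(J) = -⅔ + 5/(18*J) (t(J) = -⅔ + ((5/6)/J)/3 = -⅔ + ((5*(⅙))/J)/3 = -⅔ + (5/(6*J))/3 = -⅔ + 5/(18*J))
(-49 + (-11 + 9*(-3)))*t(-22) = (-49 + (-11 + 9*(-3)))*((1/18)*(5 - 12*(-22))/(-22)) = (-49 + (-11 - 27))*((1/18)*(-1/22)*(5 + 264)) = (-49 - 38)*((1/18)*(-1/22)*269) = -87*(-269/396) = 7801/132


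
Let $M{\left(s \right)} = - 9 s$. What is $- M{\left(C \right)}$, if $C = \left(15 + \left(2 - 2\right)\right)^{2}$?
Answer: $2025$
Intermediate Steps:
$C = 225$ ($C = \left(15 + 0\right)^{2} = 15^{2} = 225$)
$- M{\left(C \right)} = - \left(-9\right) 225 = \left(-1\right) \left(-2025\right) = 2025$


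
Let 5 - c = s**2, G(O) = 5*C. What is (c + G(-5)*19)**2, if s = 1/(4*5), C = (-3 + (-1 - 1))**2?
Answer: 906302096001/160000 ≈ 5.6644e+6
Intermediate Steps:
C = 25 (C = (-3 - 2)**2 = (-5)**2 = 25)
G(O) = 125 (G(O) = 5*25 = 125)
s = 1/20 ≈ 0.050000
c = 1999/400 (c = 5 - (1/20)**2 = 5 - 1*1/400 = 5 - 1/400 = 1999/400 ≈ 4.9975)
(c + G(-5)*19)**2 = (1999/400 + 125*19)**2 = (1999/400 + 2375)**2 = (951999/400)**2 = 906302096001/160000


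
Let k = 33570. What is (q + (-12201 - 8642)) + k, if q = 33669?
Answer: 46396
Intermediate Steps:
(q + (-12201 - 8642)) + k = (33669 + (-12201 - 8642)) + 33570 = (33669 - 20843) + 33570 = 12826 + 33570 = 46396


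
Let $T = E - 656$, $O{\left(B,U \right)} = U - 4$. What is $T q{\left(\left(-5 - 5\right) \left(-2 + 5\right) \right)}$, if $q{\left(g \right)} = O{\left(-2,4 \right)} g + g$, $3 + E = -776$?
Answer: $43050$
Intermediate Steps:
$O{\left(B,U \right)} = -4 + U$ ($O{\left(B,U \right)} = U - 4 = -4 + U$)
$E = -779$ ($E = -3 - 776 = -779$)
$q{\left(g \right)} = g$ ($q{\left(g \right)} = \left(-4 + 4\right) g + g = 0 g + g = 0 + g = g$)
$T = -1435$ ($T = -779 - 656 = -1435$)
$T q{\left(\left(-5 - 5\right) \left(-2 + 5\right) \right)} = - 1435 \left(-5 - 5\right) \left(-2 + 5\right) = - 1435 \left(\left(-10\right) 3\right) = \left(-1435\right) \left(-30\right) = 43050$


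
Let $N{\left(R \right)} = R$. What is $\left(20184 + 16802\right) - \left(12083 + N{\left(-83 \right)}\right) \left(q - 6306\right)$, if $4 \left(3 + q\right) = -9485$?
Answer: $104199986$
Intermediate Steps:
$q = - \frac{9497}{4}$ ($q = -3 + \frac{1}{4} \left(-9485\right) = -3 - \frac{9485}{4} = - \frac{9497}{4} \approx -2374.3$)
$\left(20184 + 16802\right) - \left(12083 + N{\left(-83 \right)}\right) \left(q - 6306\right) = \left(20184 + 16802\right) - \left(12083 - 83\right) \left(- \frac{9497}{4} - 6306\right) = 36986 - 12000 \left(- \frac{34721}{4}\right) = 36986 - -104163000 = 36986 + 104163000 = 104199986$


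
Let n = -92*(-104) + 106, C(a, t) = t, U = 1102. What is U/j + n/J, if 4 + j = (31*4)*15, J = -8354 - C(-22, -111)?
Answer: -152951/263776 ≈ -0.57985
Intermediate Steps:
J = -8243 (J = -8354 - 1*(-111) = -8354 + 111 = -8243)
n = 9674 (n = 9568 + 106 = 9674)
j = 1856 (j = -4 + (31*4)*15 = -4 + 124*15 = -4 + 1860 = 1856)
U/j + n/J = 1102/1856 + 9674/(-8243) = 1102*(1/1856) + 9674*(-1/8243) = 19/32 - 9674/8243 = -152951/263776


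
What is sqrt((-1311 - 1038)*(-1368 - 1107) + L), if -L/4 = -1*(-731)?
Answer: sqrt(5810851) ≈ 2410.6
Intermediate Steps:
L = -2924 (L = -(-4)*(-731) = -4*731 = -2924)
sqrt((-1311 - 1038)*(-1368 - 1107) + L) = sqrt((-1311 - 1038)*(-1368 - 1107) - 2924) = sqrt(-2349*(-2475) - 2924) = sqrt(5813775 - 2924) = sqrt(5810851)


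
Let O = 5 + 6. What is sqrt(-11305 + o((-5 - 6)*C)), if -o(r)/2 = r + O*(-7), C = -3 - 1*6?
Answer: 3*I*sqrt(1261) ≈ 106.53*I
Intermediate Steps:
O = 11
C = -9 (C = -3 - 6 = -9)
o(r) = 154 - 2*r (o(r) = -2*(r + 11*(-7)) = -2*(r - 77) = -2*(-77 + r) = 154 - 2*r)
sqrt(-11305 + o((-5 - 6)*C)) = sqrt(-11305 + (154 - 2*(-5 - 6)*(-9))) = sqrt(-11305 + (154 - (-22)*(-9))) = sqrt(-11305 + (154 - 2*99)) = sqrt(-11305 + (154 - 198)) = sqrt(-11305 - 44) = sqrt(-11349) = 3*I*sqrt(1261)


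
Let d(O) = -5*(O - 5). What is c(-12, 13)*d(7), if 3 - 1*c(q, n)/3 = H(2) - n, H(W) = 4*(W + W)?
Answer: 0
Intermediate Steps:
H(W) = 8*W (H(W) = 4*(2*W) = 8*W)
d(O) = 25 - 5*O (d(O) = -5*(-5 + O) = 25 - 5*O)
c(q, n) = -39 + 3*n (c(q, n) = 9 - 3*(8*2 - n) = 9 - 3*(16 - n) = 9 + (-48 + 3*n) = -39 + 3*n)
c(-12, 13)*d(7) = (-39 + 3*13)*(25 - 5*7) = (-39 + 39)*(25 - 35) = 0*(-10) = 0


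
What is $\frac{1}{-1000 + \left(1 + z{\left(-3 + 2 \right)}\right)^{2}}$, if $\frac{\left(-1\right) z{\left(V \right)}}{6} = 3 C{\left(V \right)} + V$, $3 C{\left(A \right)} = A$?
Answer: $- \frac{1}{831} \approx -0.0012034$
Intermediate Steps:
$C{\left(A \right)} = \frac{A}{3}$
$z{\left(V \right)} = - 12 V$ ($z{\left(V \right)} = - 6 \left(3 \frac{V}{3} + V\right) = - 6 \left(V + V\right) = - 6 \cdot 2 V = - 12 V$)
$\frac{1}{-1000 + \left(1 + z{\left(-3 + 2 \right)}\right)^{2}} = \frac{1}{-1000 + \left(1 - 12 \left(-3 + 2\right)\right)^{2}} = \frac{1}{-1000 + \left(1 - -12\right)^{2}} = \frac{1}{-1000 + \left(1 + 12\right)^{2}} = \frac{1}{-1000 + 13^{2}} = \frac{1}{-1000 + 169} = \frac{1}{-831} = - \frac{1}{831}$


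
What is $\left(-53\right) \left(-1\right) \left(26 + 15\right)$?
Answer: $2173$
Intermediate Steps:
$\left(-53\right) \left(-1\right) \left(26 + 15\right) = 53 \cdot 41 = 2173$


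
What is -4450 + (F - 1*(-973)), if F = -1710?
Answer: -5187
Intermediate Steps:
-4450 + (F - 1*(-973)) = -4450 + (-1710 - 1*(-973)) = -4450 + (-1710 + 973) = -4450 - 737 = -5187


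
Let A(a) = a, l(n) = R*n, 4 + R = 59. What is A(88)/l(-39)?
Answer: -8/195 ≈ -0.041026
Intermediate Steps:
R = 55 (R = -4 + 59 = 55)
l(n) = 55*n
A(88)/l(-39) = 88/((55*(-39))) = 88/(-2145) = 88*(-1/2145) = -8/195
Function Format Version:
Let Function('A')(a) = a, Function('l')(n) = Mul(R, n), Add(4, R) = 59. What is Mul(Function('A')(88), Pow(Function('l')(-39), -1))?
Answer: Rational(-8, 195) ≈ -0.041026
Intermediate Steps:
R = 55 (R = Add(-4, 59) = 55)
Function('l')(n) = Mul(55, n)
Mul(Function('A')(88), Pow(Function('l')(-39), -1)) = Mul(88, Pow(Mul(55, -39), -1)) = Mul(88, Pow(-2145, -1)) = Mul(88, Rational(-1, 2145)) = Rational(-8, 195)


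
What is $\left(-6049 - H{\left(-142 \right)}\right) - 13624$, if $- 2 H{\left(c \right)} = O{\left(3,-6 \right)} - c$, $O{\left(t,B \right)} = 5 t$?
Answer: $- \frac{39189}{2} \approx -19595.0$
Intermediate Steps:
$H{\left(c \right)} = - \frac{15}{2} + \frac{c}{2}$ ($H{\left(c \right)} = - \frac{5 \cdot 3 - c}{2} = - \frac{15 - c}{2} = - \frac{15}{2} + \frac{c}{2}$)
$\left(-6049 - H{\left(-142 \right)}\right) - 13624 = \left(-6049 - \left(- \frac{15}{2} + \frac{1}{2} \left(-142\right)\right)\right) - 13624 = \left(-6049 - \left(- \frac{15}{2} - 71\right)\right) - 13624 = \left(-6049 - - \frac{157}{2}\right) - 13624 = \left(-6049 + \frac{157}{2}\right) - 13624 = - \frac{11941}{2} - 13624 = - \frac{39189}{2}$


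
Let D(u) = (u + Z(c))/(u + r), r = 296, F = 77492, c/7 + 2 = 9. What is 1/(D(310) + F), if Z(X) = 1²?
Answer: 606/46960463 ≈ 1.2904e-5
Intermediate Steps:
c = 49 (c = -14 + 7*9 = -14 + 63 = 49)
Z(X) = 1
D(u) = (1 + u)/(296 + u) (D(u) = (u + 1)/(u + 296) = (1 + u)/(296 + u))
1/(D(310) + F) = 1/((1 + 310)/(296 + 310) + 77492) = 1/(311/606 + 77492) = 1/(46960463/606) = 606/46960463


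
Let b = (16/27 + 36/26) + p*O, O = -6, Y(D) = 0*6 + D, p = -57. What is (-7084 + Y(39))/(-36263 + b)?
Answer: 2472795/12607577 ≈ 0.19614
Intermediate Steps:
Y(D) = D (Y(D) = 0 + D = D)
b = 120736/351 (b = (16/27 + 36/26) - 57*(-6) = (16*(1/27) + 36*(1/26)) + 342 = (16/27 + 18/13) + 342 = 694/351 + 342 = 120736/351 ≈ 343.98)
(-7084 + Y(39))/(-36263 + b) = (-7084 + 39)/(-36263 + 120736/351) = -7045/(-12607577/351) = -7045*(-351/12607577) = 2472795/12607577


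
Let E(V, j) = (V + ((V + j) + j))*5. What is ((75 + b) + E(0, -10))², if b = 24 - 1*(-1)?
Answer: 0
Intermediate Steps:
E(V, j) = 10*V + 10*j (E(V, j) = (V + (V + 2*j))*5 = (2*V + 2*j)*5 = 10*V + 10*j)
b = 25 (b = 24 + 1 = 25)
((75 + b) + E(0, -10))² = ((75 + 25) + (10*0 + 10*(-10)))² = (100 + (0 - 100))² = (100 - 100)² = 0² = 0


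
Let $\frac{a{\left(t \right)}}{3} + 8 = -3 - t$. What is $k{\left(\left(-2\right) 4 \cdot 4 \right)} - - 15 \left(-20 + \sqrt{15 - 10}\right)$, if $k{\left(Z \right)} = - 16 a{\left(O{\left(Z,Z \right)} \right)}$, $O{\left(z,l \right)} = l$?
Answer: $-1308 + 15 \sqrt{5} \approx -1274.5$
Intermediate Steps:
$a{\left(t \right)} = -33 - 3 t$ ($a{\left(t \right)} = -24 + 3 \left(-3 - t\right) = -24 - \left(9 + 3 t\right) = -33 - 3 t$)
$k{\left(Z \right)} = 528 + 48 Z$ ($k{\left(Z \right)} = - 16 \left(-33 - 3 Z\right) = 528 + 48 Z$)
$k{\left(\left(-2\right) 4 \cdot 4 \right)} - - 15 \left(-20 + \sqrt{15 - 10}\right) = \left(528 + 48 \left(-2\right) 4 \cdot 4\right) - - 15 \left(-20 + \sqrt{15 - 10}\right) = \left(528 + 48 \left(\left(-8\right) 4\right)\right) - - 15 \left(-20 + \sqrt{5}\right) = \left(528 + 48 \left(-32\right)\right) - \left(300 - 15 \sqrt{5}\right) = \left(528 - 1536\right) - \left(300 - 15 \sqrt{5}\right) = -1008 - \left(300 - 15 \sqrt{5}\right) = -1308 + 15 \sqrt{5}$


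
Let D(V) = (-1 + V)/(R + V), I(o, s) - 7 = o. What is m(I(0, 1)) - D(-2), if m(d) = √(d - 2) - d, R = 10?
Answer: -53/8 + √5 ≈ -4.3889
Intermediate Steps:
I(o, s) = 7 + o
D(V) = (-1 + V)/(10 + V)
m(d) = √(-2 + d) - d
m(I(0, 1)) - D(-2) = (√(-2 + (7 + 0)) - (7 + 0)) - (-1 - 2)/(10 - 2) = (√(-2 + 7) - 1*7) - (-3)/8 = (√5 - 7) - (-3)/8 = (-7 + √5) - 1*(-3/8) = (-7 + √5) + 3/8 = -53/8 + √5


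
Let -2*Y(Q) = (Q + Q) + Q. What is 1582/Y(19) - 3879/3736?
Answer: -12041807/212952 ≈ -56.547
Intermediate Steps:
Y(Q) = -3*Q/2 (Y(Q) = -((Q + Q) + Q)/2 = -(2*Q + Q)/2 = -3*Q/2)
1582/Y(19) - 3879/3736 = 1582/((-3/2*19)) - 3879/3736 = 1582/(-57/2) - 3879*1/3736 = 1582*(-2/57) - 3879/3736 = -3164/57 - 3879/3736 = -12041807/212952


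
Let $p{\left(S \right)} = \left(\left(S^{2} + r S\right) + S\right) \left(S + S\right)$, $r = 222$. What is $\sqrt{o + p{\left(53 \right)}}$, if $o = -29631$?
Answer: $9 \sqrt{18777} \approx 1233.3$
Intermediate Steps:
$p{\left(S \right)} = 2 S \left(S^{2} + 223 S\right)$ ($p{\left(S \right)} = \left(\left(S^{2} + 222 S\right) + S\right) \left(S + S\right) = \left(S^{2} + 223 S\right) 2 S = 2 S \left(S^{2} + 223 S\right)$)
$\sqrt{o + p{\left(53 \right)}} = \sqrt{-29631 + 2 \cdot 53^{2} \left(223 + 53\right)} = \sqrt{-29631 + 2 \cdot 2809 \cdot 276} = \sqrt{-29631 + 1550568} = \sqrt{1520937} = 9 \sqrt{18777}$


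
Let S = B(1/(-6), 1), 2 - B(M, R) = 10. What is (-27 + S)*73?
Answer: -2555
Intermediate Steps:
B(M, R) = -8 (B(M, R) = 2 - 1*10 = 2 - 10 = -8)
S = -8
(-27 + S)*73 = (-27 - 8)*73 = -35*73 = -2555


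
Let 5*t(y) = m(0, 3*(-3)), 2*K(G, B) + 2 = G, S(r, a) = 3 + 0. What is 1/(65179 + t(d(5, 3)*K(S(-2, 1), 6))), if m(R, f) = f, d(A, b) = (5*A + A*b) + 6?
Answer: 5/325886 ≈ 1.5343e-5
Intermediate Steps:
d(A, b) = 6 + 5*A + A*b
S(r, a) = 3
K(G, B) = -1 + G/2
t(y) = -9/5 (t(y) = (3*(-3))/5 = (⅕)*(-9) = -9/5)
1/(65179 + t(d(5, 3)*K(S(-2, 1), 6))) = 1/(65179 - 9/5) = 1/(325886/5) = 5/325886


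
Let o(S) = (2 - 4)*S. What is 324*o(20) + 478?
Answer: -12482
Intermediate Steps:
o(S) = -2*S
324*o(20) + 478 = 324*(-2*20) + 478 = 324*(-40) + 478 = -12960 + 478 = -12482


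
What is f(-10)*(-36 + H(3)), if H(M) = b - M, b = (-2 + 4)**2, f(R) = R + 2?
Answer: 280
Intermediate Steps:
f(R) = 2 + R
b = 4 (b = 2**2 = 4)
H(M) = 4 - M
f(-10)*(-36 + H(3)) = (2 - 10)*(-36 + (4 - 1*3)) = -8*(-36 + (4 - 3)) = -8*(-36 + 1) = -8*(-35) = 280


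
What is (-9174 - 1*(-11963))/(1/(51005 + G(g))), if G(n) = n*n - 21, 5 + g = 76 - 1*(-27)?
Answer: 168979932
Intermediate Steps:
g = 98 (g = -5 + (76 - 1*(-27)) = -5 + (76 + 27) = -5 + 103 = 98)
G(n) = -21 + n² (G(n) = n² - 21 = -21 + n²)
(-9174 - 1*(-11963))/(1/(51005 + G(g))) = (-9174 - 1*(-11963))/(1/(51005 + (-21 + 98²))) = (-9174 + 11963)/(1/(51005 + (-21 + 9604))) = 2789/(1/(51005 + 9583)) = 2789/(1/60588) = 2789*60588 = 168979932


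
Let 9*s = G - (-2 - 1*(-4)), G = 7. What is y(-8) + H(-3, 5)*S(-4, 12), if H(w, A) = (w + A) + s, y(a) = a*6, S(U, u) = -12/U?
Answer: -121/3 ≈ -40.333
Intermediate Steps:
s = 5/9 (s = (7 - (-2 - 1*(-4)))/9 = (7 - (-2 + 4))/9 = (7 - 1*2)/9 = (7 - 2)/9 = (1/9)*5 = 5/9 ≈ 0.55556)
y(a) = 6*a
H(w, A) = 5/9 + A + w (H(w, A) = (w + A) + 5/9 = (A + w) + 5/9 = 5/9 + A + w)
y(-8) + H(-3, 5)*S(-4, 12) = 6*(-8) + (5/9 + 5 - 3)*(-12/(-4)) = -48 + 23*(-12*(-1/4))/9 = -48 + (23/9)*3 = -48 + 23/3 = -121/3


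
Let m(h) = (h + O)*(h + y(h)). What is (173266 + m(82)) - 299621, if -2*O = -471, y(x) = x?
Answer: -74285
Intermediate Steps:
O = 471/2 (O = -½*(-471) = 471/2 ≈ 235.50)
m(h) = 2*h*(471/2 + h) (m(h) = (h + 471/2)*(h + h) = (471/2 + h)*(2*h) = 2*h*(471/2 + h))
(173266 + m(82)) - 299621 = (173266 + 82*(471 + 2*82)) - 299621 = (173266 + 82*(471 + 164)) - 299621 = (173266 + 82*635) - 299621 = (173266 + 52070) - 299621 = 225336 - 299621 = -74285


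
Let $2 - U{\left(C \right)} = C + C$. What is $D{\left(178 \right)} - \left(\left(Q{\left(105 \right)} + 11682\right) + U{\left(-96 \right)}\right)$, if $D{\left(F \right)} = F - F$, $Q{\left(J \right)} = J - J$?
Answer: $-11876$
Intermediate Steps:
$Q{\left(J \right)} = 0$
$U{\left(C \right)} = 2 - 2 C$ ($U{\left(C \right)} = 2 - \left(C + C\right) = 2 - 2 C$)
$D{\left(F \right)} = 0$
$D{\left(178 \right)} - \left(\left(Q{\left(105 \right)} + 11682\right) + U{\left(-96 \right)}\right) = 0 - \left(\left(0 + 11682\right) + \left(2 - -192\right)\right) = 0 - \left(11682 + \left(2 + 192\right)\right) = 0 - \left(11682 + 194\right) = 0 - 11876 = -11876$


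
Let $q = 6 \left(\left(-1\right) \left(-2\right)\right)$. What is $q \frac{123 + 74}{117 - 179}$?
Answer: $- \frac{1182}{31} \approx -38.129$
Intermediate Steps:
$q = 12$ ($q = 6 \cdot 2 = 12$)
$q \frac{123 + 74}{117 - 179} = 12 \frac{123 + 74}{117 - 179} = 12 \frac{197}{-62} = 12 \cdot 197 \left(- \frac{1}{62}\right) = 12 \left(- \frac{197}{62}\right) = - \frac{1182}{31}$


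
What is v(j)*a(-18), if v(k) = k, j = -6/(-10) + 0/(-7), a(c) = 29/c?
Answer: -29/30 ≈ -0.96667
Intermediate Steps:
j = ⅗ (j = -6*(-⅒) + 0*(-⅐) = ⅗ + 0 = ⅗ ≈ 0.60000)
v(j)*a(-18) = 3*(29/(-18))/5 = 3*(29*(-1/18))/5 = (⅗)*(-29/18) = -29/30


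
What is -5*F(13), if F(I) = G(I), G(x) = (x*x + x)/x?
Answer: -70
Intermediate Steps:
G(x) = (x + x²)/x (G(x) = (x² + x)/x = (x + x²)/x)
F(I) = 1 + I
-5*F(13) = -5*(1 + 13) = -5*14 = -70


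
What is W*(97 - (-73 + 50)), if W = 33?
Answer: 3960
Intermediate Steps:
W*(97 - (-73 + 50)) = 33*(97 - (-73 + 50)) = 33*(97 - 1*(-23)) = 33*(97 + 23) = 33*120 = 3960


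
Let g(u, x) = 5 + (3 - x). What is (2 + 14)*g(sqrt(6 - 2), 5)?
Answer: 48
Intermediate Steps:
g(u, x) = 8 - x
(2 + 14)*g(sqrt(6 - 2), 5) = (2 + 14)*(8 - 1*5) = 16*(8 - 5) = 16*3 = 48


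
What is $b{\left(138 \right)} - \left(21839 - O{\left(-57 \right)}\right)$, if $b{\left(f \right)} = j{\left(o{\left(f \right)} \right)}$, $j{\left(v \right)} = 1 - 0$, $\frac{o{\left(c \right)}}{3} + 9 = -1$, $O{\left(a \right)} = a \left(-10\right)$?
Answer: $-21268$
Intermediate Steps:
$O{\left(a \right)} = - 10 a$
$o{\left(c \right)} = -30$ ($o{\left(c \right)} = -27 + 3 \left(-1\right) = -27 - 3 = -30$)
$j{\left(v \right)} = 1$ ($j{\left(v \right)} = 1 + 0 = 1$)
$b{\left(f \right)} = 1$
$b{\left(138 \right)} - \left(21839 - O{\left(-57 \right)}\right) = 1 - \left(21839 - \left(-10\right) \left(-57\right)\right) = 1 - \left(21839 - 570\right) = 1 - 21269 = -21268$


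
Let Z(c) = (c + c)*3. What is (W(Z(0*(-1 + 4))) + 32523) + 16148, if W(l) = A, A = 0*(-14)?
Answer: 48671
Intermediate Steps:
A = 0
Z(c) = 6*c (Z(c) = (2*c)*3 = 6*c)
W(l) = 0
(W(Z(0*(-1 + 4))) + 32523) + 16148 = (0 + 32523) + 16148 = 32523 + 16148 = 48671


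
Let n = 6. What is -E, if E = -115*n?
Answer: 690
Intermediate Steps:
E = -690 (E = -115*6 = -690)
-E = -1*(-690) = 690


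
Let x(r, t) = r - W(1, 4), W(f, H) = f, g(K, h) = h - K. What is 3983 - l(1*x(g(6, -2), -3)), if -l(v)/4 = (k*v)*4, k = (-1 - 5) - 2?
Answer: 5135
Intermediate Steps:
k = -8 (k = -6 - 2 = -8)
x(r, t) = -1 + r (x(r, t) = r - 1*1 = r - 1 = -1 + r)
l(v) = 128*v (l(v) = -4*(-8*v)*4 = -(-128)*v = 128*v)
3983 - l(1*x(g(6, -2), -3)) = 3983 - 128*1*(-1 + (-2 - 1*6)) = 3983 - 128*1*(-1 + (-2 - 6)) = 3983 - 128*1*(-1 - 8) = 3983 - 128*1*(-9) = 3983 - 128*(-9) = 3983 - 1*(-1152) = 3983 + 1152 = 5135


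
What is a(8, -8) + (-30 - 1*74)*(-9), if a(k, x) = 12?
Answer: 948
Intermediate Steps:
a(8, -8) + (-30 - 1*74)*(-9) = 12 + (-30 - 1*74)*(-9) = 12 + (-30 - 74)*(-9) = 12 - 104*(-9) = 12 + 936 = 948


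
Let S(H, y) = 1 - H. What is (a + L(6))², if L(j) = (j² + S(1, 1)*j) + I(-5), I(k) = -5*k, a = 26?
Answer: 7569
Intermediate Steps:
L(j) = 25 + j² (L(j) = (j² + (1 - 1*1)*j) - 5*(-5) = (j² + (1 - 1)*j) + 25 = (j² + 0*j) + 25 = (j² + 0) + 25 = j² + 25 = 25 + j²)
(a + L(6))² = (26 + (25 + 6²))² = (26 + (25 + 36))² = (26 + 61)² = 87² = 7569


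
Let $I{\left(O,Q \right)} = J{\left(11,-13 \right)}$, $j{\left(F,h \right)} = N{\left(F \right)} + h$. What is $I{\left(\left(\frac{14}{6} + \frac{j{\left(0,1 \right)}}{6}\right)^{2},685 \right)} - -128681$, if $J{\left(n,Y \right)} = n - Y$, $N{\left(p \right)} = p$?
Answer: $128705$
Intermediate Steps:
$j{\left(F,h \right)} = F + h$
$I{\left(O,Q \right)} = 24$ ($I{\left(O,Q \right)} = 11 - -13 = 11 + 13 = 24$)
$I{\left(\left(\frac{14}{6} + \frac{j{\left(0,1 \right)}}{6}\right)^{2},685 \right)} - -128681 = 24 - -128681 = 24 + 128681 = 128705$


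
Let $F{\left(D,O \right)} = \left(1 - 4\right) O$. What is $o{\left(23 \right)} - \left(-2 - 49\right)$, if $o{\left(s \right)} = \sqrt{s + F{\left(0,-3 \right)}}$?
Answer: $51 + 4 \sqrt{2} \approx 56.657$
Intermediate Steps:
$F{\left(D,O \right)} = - 3 O$ ($F{\left(D,O \right)} = \left(1 - 4\right) O = - 3 O$)
$o{\left(s \right)} = \sqrt{9 + s}$ ($o{\left(s \right)} = \sqrt{s - -9} = \sqrt{s + 9} = \sqrt{9 + s}$)
$o{\left(23 \right)} - \left(-2 - 49\right) = \sqrt{9 + 23} - \left(-2 - 49\right) = \sqrt{32} - \left(-2 - 49\right) = 4 \sqrt{2} - -51 = 4 \sqrt{2} + 51 = 51 + 4 \sqrt{2}$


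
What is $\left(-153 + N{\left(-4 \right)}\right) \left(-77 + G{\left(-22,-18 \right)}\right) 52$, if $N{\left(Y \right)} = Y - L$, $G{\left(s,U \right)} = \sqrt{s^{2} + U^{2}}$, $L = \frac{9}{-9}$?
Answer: $624624 - 16224 \sqrt{202} \approx 3.9404 \cdot 10^{5}$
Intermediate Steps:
$L = -1$ ($L = 9 \left(- \frac{1}{9}\right) = -1$)
$G{\left(s,U \right)} = \sqrt{U^{2} + s^{2}}$
$N{\left(Y \right)} = 1 + Y$ ($N{\left(Y \right)} = Y - -1 = Y + 1 = 1 + Y$)
$\left(-153 + N{\left(-4 \right)}\right) \left(-77 + G{\left(-22,-18 \right)}\right) 52 = \left(-153 + \left(1 - 4\right)\right) \left(-77 + \sqrt{\left(-18\right)^{2} + \left(-22\right)^{2}}\right) 52 = \left(-153 - 3\right) \left(-77 + \sqrt{324 + 484}\right) 52 = - 156 \left(-77 + \sqrt{808}\right) 52 = - 156 \left(-77 + 2 \sqrt{202}\right) 52 = \left(12012 - 312 \sqrt{202}\right) 52 = 624624 - 16224 \sqrt{202}$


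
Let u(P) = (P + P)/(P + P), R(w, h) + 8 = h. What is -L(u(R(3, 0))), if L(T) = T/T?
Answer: -1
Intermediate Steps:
R(w, h) = -8 + h
u(P) = 1 (u(P) = (2*P)/((2*P)) = (2*P)*(1/(2*P)) = 1)
L(T) = 1
-L(u(R(3, 0))) = -1*1 = -1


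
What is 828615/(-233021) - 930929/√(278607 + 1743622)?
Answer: -828615/233021 - 930929*√2022229/2022229 ≈ -658.19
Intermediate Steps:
828615/(-233021) - 930929/√(278607 + 1743622) = 828615*(-1/233021) - 930929*√2022229/2022229 = -828615/233021 - 930929*√2022229/2022229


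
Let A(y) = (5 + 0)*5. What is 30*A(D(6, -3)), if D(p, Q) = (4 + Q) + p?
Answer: 750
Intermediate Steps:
D(p, Q) = 4 + Q + p
A(y) = 25 (A(y) = 5*5 = 25)
30*A(D(6, -3)) = 30*25 = 750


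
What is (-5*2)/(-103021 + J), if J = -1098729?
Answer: 1/120175 ≈ 8.3212e-6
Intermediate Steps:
(-5*2)/(-103021 + J) = (-5*2)/(-103021 - 1098729) = -10/(-1201750) = -1/1201750*(-10) = 1/120175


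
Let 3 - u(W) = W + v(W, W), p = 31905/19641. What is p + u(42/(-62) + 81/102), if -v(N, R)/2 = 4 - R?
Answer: 84699365/6900538 ≈ 12.274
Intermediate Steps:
p = 10635/6547 (p = 31905*(1/19641) = 10635/6547 ≈ 1.6244)
v(N, R) = -8 + 2*R (v(N, R) = -2*(4 - R) = -8 + 2*R)
u(W) = 11 - 3*W (u(W) = 3 - (W + (-8 + 2*W)) = 3 - (-8 + 3*W) = 3 + (8 - 3*W) = 11 - 3*W)
p + u(42/(-62) + 81/102) = 10635/6547 + (11 - 3*(42/(-62) + 81/102)) = 10635/6547 + (11 - 3*(42*(-1/62) + 81*(1/102))) = 10635/6547 + (11 - 3*(-21/31 + 27/34)) = 10635/6547 + (11 - 3*123/1054) = 10635/6547 + (11 - 369/1054) = 10635/6547 + 11225/1054 = 84699365/6900538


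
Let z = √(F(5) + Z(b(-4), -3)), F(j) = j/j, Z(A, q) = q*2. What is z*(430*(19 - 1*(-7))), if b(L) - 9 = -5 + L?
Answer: 11180*I*√5 ≈ 24999.0*I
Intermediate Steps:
b(L) = 4 + L (b(L) = 9 + (-5 + L) = 4 + L)
Z(A, q) = 2*q
F(j) = 1
z = I*√5 (z = √(1 + 2*(-3)) = √(1 - 6) = √(-5) = I*√5 ≈ 2.2361*I)
z*(430*(19 - 1*(-7))) = (I*√5)*(430*(19 - 1*(-7))) = (I*√5)*(430*(19 + 7)) = (I*√5)*(430*26) = (I*√5)*11180 = 11180*I*√5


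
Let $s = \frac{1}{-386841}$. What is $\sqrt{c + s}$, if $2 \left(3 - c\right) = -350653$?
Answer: $\frac{\sqrt{621002395677426}}{59514} \approx 418.72$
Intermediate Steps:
$c = \frac{350659}{2}$ ($c = 3 - - \frac{350653}{2} = 3 + \frac{350653}{2} = \frac{350659}{2} \approx 1.7533 \cdot 10^{5}$)
$s = - \frac{1}{386841} \approx -2.585 \cdot 10^{-6}$
$\sqrt{c + s} = \sqrt{\frac{350659}{2} - \frac{1}{386841}} = \sqrt{\frac{135649278217}{773682}} = \frac{\sqrt{621002395677426}}{59514}$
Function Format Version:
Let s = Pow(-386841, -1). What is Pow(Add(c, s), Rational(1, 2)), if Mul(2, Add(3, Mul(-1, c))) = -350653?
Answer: Mul(Rational(1, 59514), Pow(621002395677426, Rational(1, 2))) ≈ 418.72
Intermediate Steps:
c = Rational(350659, 2) (c = Add(3, Mul(Rational(-1, 2), -350653)) = Add(3, Rational(350653, 2)) = Rational(350659, 2) ≈ 1.7533e+5)
s = Rational(-1, 386841) ≈ -2.5850e-6
Pow(Add(c, s), Rational(1, 2)) = Pow(Add(Rational(350659, 2), Rational(-1, 386841)), Rational(1, 2)) = Pow(Rational(135649278217, 773682), Rational(1, 2)) = Mul(Rational(1, 59514), Pow(621002395677426, Rational(1, 2)))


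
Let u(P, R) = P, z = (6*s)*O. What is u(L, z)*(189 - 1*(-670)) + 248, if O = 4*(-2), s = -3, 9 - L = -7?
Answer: 13992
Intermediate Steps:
L = 16 (L = 9 - 1*(-7) = 9 + 7 = 16)
O = -8
z = 144 (z = (6*(-3))*(-8) = -18*(-8) = 144)
u(L, z)*(189 - 1*(-670)) + 248 = 16*(189 - 1*(-670)) + 248 = 16*(189 + 670) + 248 = 16*859 + 248 = 13744 + 248 = 13992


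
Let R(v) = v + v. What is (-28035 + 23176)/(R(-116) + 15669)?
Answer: -113/359 ≈ -0.31476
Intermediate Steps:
R(v) = 2*v
(-28035 + 23176)/(R(-116) + 15669) = (-28035 + 23176)/(2*(-116) + 15669) = -4859/(-232 + 15669) = -4859/15437 = -4859*1/15437 = -113/359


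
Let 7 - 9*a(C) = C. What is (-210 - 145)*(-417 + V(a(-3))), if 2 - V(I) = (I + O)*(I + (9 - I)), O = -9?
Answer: 122120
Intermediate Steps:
a(C) = 7/9 - C/9
V(I) = 83 - 9*I (V(I) = 2 - (I - 9)*(I + (9 - I)) = 2 - (-9 + I)*9 = 2 - (-81 + 9*I) = 2 + (81 - 9*I) = 83 - 9*I)
(-210 - 145)*(-417 + V(a(-3))) = (-210 - 145)*(-417 + (83 - 9*(7/9 - ⅑*(-3)))) = -355*(-417 + (83 - 9*(7/9 + ⅓))) = -355*(-417 + (83 - 9*10/9)) = -355*(-417 + (83 - 10)) = -355*(-417 + 73) = -355*(-344) = 122120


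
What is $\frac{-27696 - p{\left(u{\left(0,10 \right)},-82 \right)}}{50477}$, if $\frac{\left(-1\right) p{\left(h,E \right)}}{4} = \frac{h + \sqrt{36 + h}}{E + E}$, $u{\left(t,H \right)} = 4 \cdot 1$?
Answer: $- \frac{162220}{295651} - \frac{2 \sqrt{10}}{2069557} \approx -0.54869$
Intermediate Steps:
$u{\left(t,H \right)} = 4$
$p{\left(h,E \right)} = - \frac{2 \left(h + \sqrt{36 + h}\right)}{E}$ ($p{\left(h,E \right)} = - 4 \frac{h + \sqrt{36 + h}}{E + E} = - 4 \frac{h + \sqrt{36 + h}}{2 E} = - \frac{2 \left(h + \sqrt{36 + h}\right)}{E}$)
$\frac{-27696 - p{\left(u{\left(0,10 \right)},-82 \right)}}{50477} = \frac{-27696 - \frac{2 \left(\left(-1\right) 4 - \sqrt{36 + 4}\right)}{-82}}{50477} = \left(-27696 - 2 \left(- \frac{1}{82}\right) \left(-4 - \sqrt{40}\right)\right) \frac{1}{50477} = \left(-27696 - 2 \left(- \frac{1}{82}\right) \left(-4 - 2 \sqrt{10}\right)\right) \frac{1}{50477} = \left(-27696 - \left(\frac{4}{41} + \frac{2 \sqrt{10}}{41}\right)\right) \frac{1}{50477} = \left(- \frac{1135540}{41} - \frac{2 \sqrt{10}}{41}\right) \frac{1}{50477} = - \frac{162220}{295651} - \frac{2 \sqrt{10}}{2069557}$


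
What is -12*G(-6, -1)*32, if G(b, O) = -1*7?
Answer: 2688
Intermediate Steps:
G(b, O) = -7
-12*G(-6, -1)*32 = -12*(-7)*32 = 84*32 = 2688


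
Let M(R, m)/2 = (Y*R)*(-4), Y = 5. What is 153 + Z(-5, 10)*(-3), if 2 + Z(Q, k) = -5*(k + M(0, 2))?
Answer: 309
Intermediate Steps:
M(R, m) = -40*R (M(R, m) = 2*((5*R)*(-4)) = 2*(-20*R) = -40*R)
Z(Q, k) = -2 - 5*k (Z(Q, k) = -2 - 5*(k - 40*0) = -2 - 5*(k + 0) = -2 - 5*k)
153 + Z(-5, 10)*(-3) = 153 + (-2 - 5*10)*(-3) = 153 + (-2 - 50)*(-3) = 153 - 52*(-3) = 153 + 156 = 309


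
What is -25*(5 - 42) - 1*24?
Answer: 901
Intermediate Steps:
-25*(5 - 42) - 1*24 = -25*(-37) - 24 = 925 - 24 = 901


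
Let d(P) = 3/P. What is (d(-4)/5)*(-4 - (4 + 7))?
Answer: 9/4 ≈ 2.2500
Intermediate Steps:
(d(-4)/5)*(-4 - (4 + 7)) = ((3/(-4))/5)*(-4 - (4 + 7)) = ((3*(-1/4))*(1/5))*(-4 - 1*11) = (-3/4*1/5)*(-4 - 11) = -3/20*(-15) = 9/4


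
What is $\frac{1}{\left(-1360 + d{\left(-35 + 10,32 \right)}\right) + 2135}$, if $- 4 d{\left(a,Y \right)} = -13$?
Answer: $\frac{4}{3113} \approx 0.0012849$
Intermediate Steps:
$d{\left(a,Y \right)} = \frac{13}{4}$ ($d{\left(a,Y \right)} = \left(- \frac{1}{4}\right) \left(-13\right) = \frac{13}{4}$)
$\frac{1}{\left(-1360 + d{\left(-35 + 10,32 \right)}\right) + 2135} = \frac{1}{\left(-1360 + \frac{13}{4}\right) + 2135} = \frac{1}{- \frac{5427}{4} + 2135} = \frac{1}{\frac{3113}{4}} = \frac{4}{3113}$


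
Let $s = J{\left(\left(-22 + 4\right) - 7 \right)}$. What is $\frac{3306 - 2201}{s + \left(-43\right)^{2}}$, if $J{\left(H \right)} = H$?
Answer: $\frac{1105}{1824} \approx 0.60581$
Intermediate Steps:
$s = -25$ ($s = \left(-22 + 4\right) - 7 = -18 - 7 = -25$)
$\frac{3306 - 2201}{s + \left(-43\right)^{2}} = \frac{3306 - 2201}{-25 + \left(-43\right)^{2}} = \frac{1105}{-25 + 1849} = \frac{1105}{1824}$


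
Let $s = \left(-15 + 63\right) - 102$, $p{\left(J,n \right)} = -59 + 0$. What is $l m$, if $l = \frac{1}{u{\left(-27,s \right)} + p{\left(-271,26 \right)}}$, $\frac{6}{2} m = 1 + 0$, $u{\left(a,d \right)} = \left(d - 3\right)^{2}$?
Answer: $\frac{1}{9570} \approx 0.00010449$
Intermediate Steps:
$p{\left(J,n \right)} = -59$
$s = -54$ ($s = 48 - 102 = -54$)
$u{\left(a,d \right)} = \left(-3 + d\right)^{2}$
$m = \frac{1}{3}$ ($m = \frac{1 + 0}{3} = \frac{1}{3} \cdot 1 = \frac{1}{3} \approx 0.33333$)
$l = \frac{1}{3190}$ ($l = \frac{1}{\left(-3 - 54\right)^{2} - 59} = \frac{1}{\left(-57\right)^{2} - 59} = \frac{1}{3249 - 59} = \frac{1}{3190} \approx 0.00031348$)
$l m = \frac{1}{3190} \cdot \frac{1}{3} = \frac{1}{9570}$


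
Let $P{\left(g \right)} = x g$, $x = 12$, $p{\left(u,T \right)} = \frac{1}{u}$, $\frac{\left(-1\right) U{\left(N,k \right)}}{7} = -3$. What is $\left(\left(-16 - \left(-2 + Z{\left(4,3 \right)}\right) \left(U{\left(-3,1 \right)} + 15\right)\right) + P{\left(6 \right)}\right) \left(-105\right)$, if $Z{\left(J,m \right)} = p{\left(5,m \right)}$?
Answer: $-12684$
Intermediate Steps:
$U{\left(N,k \right)} = 21$ ($U{\left(N,k \right)} = \left(-7\right) \left(-3\right) = 21$)
$Z{\left(J,m \right)} = \frac{1}{5}$
$P{\left(g \right)} = 12 g$
$\left(\left(-16 - \left(-2 + Z{\left(4,3 \right)}\right) \left(U{\left(-3,1 \right)} + 15\right)\right) + P{\left(6 \right)}\right) \left(-105\right) = \left(\left(-16 - \left(-2 + \frac{1}{5}\right) \left(21 + 15\right)\right) + 12 \cdot 6\right) \left(-105\right) = \left(\left(-16 - \left(- \frac{9}{5}\right) 36\right) + 72\right) \left(-105\right) = \left(\left(-16 - - \frac{324}{5}\right) + 72\right) \left(-105\right) = \left(\left(-16 + \frac{324}{5}\right) + 72\right) \left(-105\right) = \left(\frac{244}{5} + 72\right) \left(-105\right) = \frac{604}{5} \left(-105\right) = -12684$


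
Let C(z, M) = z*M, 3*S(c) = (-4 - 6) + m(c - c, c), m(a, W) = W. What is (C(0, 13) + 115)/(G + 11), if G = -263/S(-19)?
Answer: 3335/1108 ≈ 3.0099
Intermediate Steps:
S(c) = -10/3 + c/3 (S(c) = ((-4 - 6) + c)/3 = (-10 + c)/3 = -10/3 + c/3)
C(z, M) = M*z
G = 789/29 (G = -263/(-10/3 + (⅓)*(-19)) = -263/(-10/3 - 19/3) = -263/(-29/3) = -263*(-3/29) = 789/29 ≈ 27.207)
(C(0, 13) + 115)/(G + 11) = (13*0 + 115)/(789/29 + 11) = (0 + 115)/(1108/29) = 115*(29/1108) = 3335/1108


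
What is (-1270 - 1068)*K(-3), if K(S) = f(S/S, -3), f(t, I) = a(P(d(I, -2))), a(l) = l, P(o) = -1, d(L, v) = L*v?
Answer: 2338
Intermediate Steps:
f(t, I) = -1
K(S) = -1
(-1270 - 1068)*K(-3) = (-1270 - 1068)*(-1) = -2338*(-1) = 2338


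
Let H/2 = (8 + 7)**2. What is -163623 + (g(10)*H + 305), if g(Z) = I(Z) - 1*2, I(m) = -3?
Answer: -165568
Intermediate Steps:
H = 450 (H = 2*(8 + 7)**2 = 2*15**2 = 2*225 = 450)
g(Z) = -5 (g(Z) = -3 - 1*2 = -3 - 2 = -5)
-163623 + (g(10)*H + 305) = -163623 + (-5*450 + 305) = -163623 + (-2250 + 305) = -163623 - 1945 = -165568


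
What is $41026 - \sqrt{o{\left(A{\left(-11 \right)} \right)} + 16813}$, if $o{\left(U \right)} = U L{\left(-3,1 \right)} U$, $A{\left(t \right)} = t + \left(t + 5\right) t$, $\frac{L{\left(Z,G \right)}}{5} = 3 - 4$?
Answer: $41026 - 2 \sqrt{422} \approx 40985.0$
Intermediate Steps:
$L{\left(Z,G \right)} = -5$ ($L{\left(Z,G \right)} = 5 \left(3 - 4\right) = 5 \left(-1\right) = -5$)
$A{\left(t \right)} = t + t \left(5 + t\right)$ ($A{\left(t \right)} = t + \left(5 + t\right) t = t + t \left(5 + t\right)$)
$o{\left(U \right)} = - 5 U^{2}$ ($o{\left(U \right)} = U \left(-5\right) U = - 5 U U = - 5 U^{2}$)
$41026 - \sqrt{o{\left(A{\left(-11 \right)} \right)} + 16813} = 41026 - \sqrt{- 5 \left(- 11 \left(6 - 11\right)\right)^{2} + 16813} = 41026 - \sqrt{- 5 \left(\left(-11\right) \left(-5\right)\right)^{2} + 16813} = 41026 - \sqrt{- 5 \cdot 55^{2} + 16813} = 41026 - \sqrt{\left(-5\right) 3025 + 16813} = 41026 - \sqrt{-15125 + 16813} = 41026 - \sqrt{1688} = 41026 - 2 \sqrt{422}$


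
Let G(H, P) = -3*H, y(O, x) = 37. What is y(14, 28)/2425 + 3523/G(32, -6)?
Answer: -8539723/232800 ≈ -36.683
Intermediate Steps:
y(14, 28)/2425 + 3523/G(32, -6) = 37/2425 + 3523/((-3*32)) = 37*(1/2425) + 3523/(-96) = 37/2425 + 3523*(-1/96) = 37/2425 - 3523/96 = -8539723/232800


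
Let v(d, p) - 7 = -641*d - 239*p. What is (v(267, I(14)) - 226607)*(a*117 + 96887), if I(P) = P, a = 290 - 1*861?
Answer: -12064877440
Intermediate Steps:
a = -571 (a = 290 - 861 = -571)
v(d, p) = 7 - 641*d - 239*p (v(d, p) = 7 + (-641*d - 239*p) = 7 - 641*d - 239*p)
(v(267, I(14)) - 226607)*(a*117 + 96887) = ((7 - 641*267 - 239*14) - 226607)*(-571*117 + 96887) = ((7 - 171147 - 3346) - 226607)*(-66807 + 96887) = (-174486 - 226607)*30080 = -401093*30080 = -12064877440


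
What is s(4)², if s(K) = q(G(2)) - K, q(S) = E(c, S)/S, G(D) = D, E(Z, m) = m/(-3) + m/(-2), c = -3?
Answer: 841/36 ≈ 23.361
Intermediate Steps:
E(Z, m) = -5*m/6 (E(Z, m) = m*(-⅓) + m*(-½) = -m/3 - m/2 = -5*m/6)
q(S) = -⅚ (q(S) = (-5*S/6)/S = -⅚)
s(K) = -⅚ - K
s(4)² = (-⅚ - 1*4)² = (-⅚ - 4)² = (-29/6)² = 841/36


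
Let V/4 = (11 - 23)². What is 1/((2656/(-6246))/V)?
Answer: -112428/83 ≈ -1354.6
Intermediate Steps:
V = 576 (V = 4*(11 - 23)² = 4*(-12)² = 4*144 = 576)
1/((2656/(-6246))/V) = 1/((2656/(-6246))/576) = 1/((2656*(-1/6246))*(1/576)) = 1/(-1328/3123*1/576) = 1/(-83/112428) = -112428/83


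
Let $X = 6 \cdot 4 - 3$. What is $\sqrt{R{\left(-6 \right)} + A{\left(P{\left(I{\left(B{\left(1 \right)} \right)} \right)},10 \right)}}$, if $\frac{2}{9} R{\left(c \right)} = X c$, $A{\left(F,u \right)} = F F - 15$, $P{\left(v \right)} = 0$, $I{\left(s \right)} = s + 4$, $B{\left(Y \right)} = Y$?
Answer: $i \sqrt{582} \approx 24.125 i$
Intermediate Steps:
$X = 21$ ($X = 24 - 3 = 21$)
$I{\left(s \right)} = 4 + s$
$A{\left(F,u \right)} = -15 + F^{2}$ ($A{\left(F,u \right)} = F^{2} - 15 = -15 + F^{2}$)
$R{\left(c \right)} = \frac{189 c}{2}$ ($R{\left(c \right)} = \frac{9 \cdot 21 c}{2} = \frac{189 c}{2}$)
$\sqrt{R{\left(-6 \right)} + A{\left(P{\left(I{\left(B{\left(1 \right)} \right)} \right)},10 \right)}} = \sqrt{\frac{189}{2} \left(-6\right) - \left(15 - 0^{2}\right)} = \sqrt{-567 + \left(-15 + 0\right)} = \sqrt{-567 - 15} = \sqrt{-582} = i \sqrt{582}$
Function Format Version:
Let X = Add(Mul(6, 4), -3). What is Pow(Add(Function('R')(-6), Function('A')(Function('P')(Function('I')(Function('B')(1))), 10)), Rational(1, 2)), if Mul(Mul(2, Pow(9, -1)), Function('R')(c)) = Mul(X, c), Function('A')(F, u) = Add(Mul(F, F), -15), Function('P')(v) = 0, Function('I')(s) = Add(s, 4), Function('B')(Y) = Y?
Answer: Mul(I, Pow(582, Rational(1, 2))) ≈ Mul(24.125, I)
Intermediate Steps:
X = 21 (X = Add(24, -3) = 21)
Function('I')(s) = Add(4, s)
Function('A')(F, u) = Add(-15, Pow(F, 2)) (Function('A')(F, u) = Add(Pow(F, 2), -15) = Add(-15, Pow(F, 2)))
Function('R')(c) = Mul(Rational(189, 2), c) (Function('R')(c) = Mul(Rational(9, 2), Mul(21, c)) = Mul(Rational(189, 2), c))
Pow(Add(Function('R')(-6), Function('A')(Function('P')(Function('I')(Function('B')(1))), 10)), Rational(1, 2)) = Pow(Add(Mul(Rational(189, 2), -6), Add(-15, Pow(0, 2))), Rational(1, 2)) = Pow(Add(-567, Add(-15, 0)), Rational(1, 2)) = Pow(Add(-567, -15), Rational(1, 2)) = Pow(-582, Rational(1, 2)) = Mul(I, Pow(582, Rational(1, 2)))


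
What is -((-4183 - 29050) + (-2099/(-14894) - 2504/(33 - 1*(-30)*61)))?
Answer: 922166782765/27747522 ≈ 33234.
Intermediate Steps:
-((-4183 - 29050) + (-2099/(-14894) - 2504/(33 - 1*(-30)*61))) = -(-33233 + (-2099*(-1/14894) - 2504/(33 + 30*61))) = -(-33233 + (2099/14894 - 2504/(33 + 1830))) = -(-33233 + (2099/14894 - 2504/1863)) = -(-33233 - 33384139/27747522) = -1*(-922166782765/27747522) = 922166782765/27747522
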